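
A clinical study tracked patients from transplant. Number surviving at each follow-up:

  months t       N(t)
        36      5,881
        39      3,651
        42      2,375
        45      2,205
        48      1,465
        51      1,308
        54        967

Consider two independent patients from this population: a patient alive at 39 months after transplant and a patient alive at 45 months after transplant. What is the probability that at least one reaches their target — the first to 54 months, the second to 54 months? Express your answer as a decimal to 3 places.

p₁ = N(54)/N(39) = 967/3,651 = 0.264859; p₂ = N(54)/N(45) = 967/2,205 = 0.438549.
P(at least one) = 1 − (1−p₁)(1−p₂) = 1 − 0.735141 × 0.561451 = 0.587254.

0.587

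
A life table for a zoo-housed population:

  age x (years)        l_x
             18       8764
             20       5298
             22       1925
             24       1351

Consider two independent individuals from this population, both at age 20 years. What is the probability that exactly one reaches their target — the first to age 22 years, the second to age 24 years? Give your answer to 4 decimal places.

0.4330

p₁ = l_22/l_20 = 1925/5298 = 0.363345; p₂ = l_24/l_20 = 1351/5298 = 0.255002.
P(exactly one) = p₁(1−p₂) + (1−p₁)p₂ = 0.270691 + 0.162348 = 0.433040.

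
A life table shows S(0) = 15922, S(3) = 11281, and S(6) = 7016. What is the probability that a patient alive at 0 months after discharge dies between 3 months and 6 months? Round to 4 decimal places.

This is the probability of reaching 3 but not 6, conditional on being alive at 0: (S(3) − S(6)) / S(0).
= (11281 − 7016) / 15922 = 4265 / 15922 = 0.267868.

0.2679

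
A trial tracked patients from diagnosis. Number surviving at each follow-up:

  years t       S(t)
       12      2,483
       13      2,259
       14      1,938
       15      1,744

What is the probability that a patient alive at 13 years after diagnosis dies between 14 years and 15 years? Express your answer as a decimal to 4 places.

This is the probability of reaching 14 but not 15, conditional on being alive at 13: (S(14) − S(15)) / S(13).
= (1,938 − 1,744) / 2,259 = 194 / 2,259 = 0.085879.

0.0859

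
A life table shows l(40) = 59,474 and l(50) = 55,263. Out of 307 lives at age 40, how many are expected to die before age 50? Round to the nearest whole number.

22

The relevant probability is 1 − 55,263/59,474 = 0.070804.
Expected number = 307 × 0.070804 = 22.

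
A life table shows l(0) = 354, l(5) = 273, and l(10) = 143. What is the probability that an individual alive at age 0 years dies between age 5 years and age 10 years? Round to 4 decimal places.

This is the probability of reaching 5 but not 10, conditional on being alive at 0: (l(5) − l(10)) / l(0).
= (273 − 143) / 354 = 130 / 354 = 0.367232.

0.3672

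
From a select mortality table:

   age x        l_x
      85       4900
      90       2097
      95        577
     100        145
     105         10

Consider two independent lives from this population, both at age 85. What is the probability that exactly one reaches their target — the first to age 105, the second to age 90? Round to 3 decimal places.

p₁ = l_105/l_85 = 10/4900 = 0.002041; p₂ = l_90/l_85 = 2097/4900 = 0.427959.
P(exactly one) = p₁(1−p₂) + (1−p₁)p₂ = 0.001168 + 0.427086 = 0.428253.

0.428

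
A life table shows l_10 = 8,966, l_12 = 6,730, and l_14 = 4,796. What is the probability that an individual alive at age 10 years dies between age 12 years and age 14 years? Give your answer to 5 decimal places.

This is the probability of reaching 12 but not 14, conditional on being alive at 10: (l_12 − l_14) / l_10.
= (6,730 − 4,796) / 8,966 = 1,934 / 8,966 = 0.215704.

0.21570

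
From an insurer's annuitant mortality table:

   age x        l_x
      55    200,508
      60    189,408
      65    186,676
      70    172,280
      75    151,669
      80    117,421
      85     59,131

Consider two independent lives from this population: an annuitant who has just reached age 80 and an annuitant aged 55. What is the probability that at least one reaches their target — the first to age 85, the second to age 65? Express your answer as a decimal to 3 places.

p₁ = l_85/l_80 = 59,131/117,421 = 0.503581; p₂ = l_65/l_55 = 186,676/200,508 = 0.931015.
P(at least one) = 1 − (1−p₁)(1−p₂) = 1 − 0.496419 × 0.068985 = 0.965755.

0.966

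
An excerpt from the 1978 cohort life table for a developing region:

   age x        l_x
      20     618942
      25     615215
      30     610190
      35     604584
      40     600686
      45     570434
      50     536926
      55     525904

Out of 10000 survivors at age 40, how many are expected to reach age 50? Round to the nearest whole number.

The relevant probability is 536926/600686 = 0.893855.
Expected number = 10000 × 0.893855 = 8939.

8939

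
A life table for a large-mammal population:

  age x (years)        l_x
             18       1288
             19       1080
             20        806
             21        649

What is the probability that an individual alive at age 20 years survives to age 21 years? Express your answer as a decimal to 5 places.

0.80521

The conditional survival probability is l_21/l_20 = 649/806 = 0.805211.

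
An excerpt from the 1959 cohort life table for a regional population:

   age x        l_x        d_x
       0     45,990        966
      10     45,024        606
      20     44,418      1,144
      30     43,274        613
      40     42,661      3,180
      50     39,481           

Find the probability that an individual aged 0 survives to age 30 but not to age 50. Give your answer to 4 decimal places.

We want 30|20q0 = (l_30 − l_50)/l_0.
This is the probability of reaching 30 but not 50, conditional on being alive at 0: (l_30 − l_50) / l_0.
= (43,274 − 39,481) / 45,990 = 3,793 / 45,990 = 0.082474.

0.0825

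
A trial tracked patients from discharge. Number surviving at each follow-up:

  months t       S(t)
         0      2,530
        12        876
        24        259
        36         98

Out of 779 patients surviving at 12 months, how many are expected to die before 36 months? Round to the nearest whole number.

The relevant probability is 1 − 98/876 = 0.888128.
Expected number = 779 × 0.888128 = 692.

692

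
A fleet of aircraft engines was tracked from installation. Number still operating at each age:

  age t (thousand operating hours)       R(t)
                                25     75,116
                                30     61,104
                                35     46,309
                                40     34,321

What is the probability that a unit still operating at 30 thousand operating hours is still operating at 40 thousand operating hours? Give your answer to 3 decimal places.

The conditional survival probability is R(40)/R(30) = 34,321/61,104 = 0.561682.

0.562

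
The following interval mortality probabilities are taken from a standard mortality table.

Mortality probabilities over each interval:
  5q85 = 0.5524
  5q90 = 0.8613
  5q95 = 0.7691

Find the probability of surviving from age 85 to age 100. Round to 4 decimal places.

Survival from 85 to 100 is the product of surviving each interval: (1 − 0.5524) × (1 − 0.8613) × (1 − 0.7691).
= 0.4476 × 0.1387 × 0.2309 = 0.014335.

0.0143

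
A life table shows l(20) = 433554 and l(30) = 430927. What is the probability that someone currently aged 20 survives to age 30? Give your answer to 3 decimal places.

0.994

The conditional survival probability is l(30)/l(20) = 430927/433554 = 0.993941.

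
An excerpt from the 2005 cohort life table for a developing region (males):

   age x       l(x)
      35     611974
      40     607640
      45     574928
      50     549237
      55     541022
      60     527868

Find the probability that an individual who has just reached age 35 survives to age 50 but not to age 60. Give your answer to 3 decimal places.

0.035

This is the probability of reaching 50 but not 60, conditional on being alive at 35: (l(50) − l(60)) / l(35).
= (549237 − 527868) / 611974 = 21369 / 611974 = 0.034918.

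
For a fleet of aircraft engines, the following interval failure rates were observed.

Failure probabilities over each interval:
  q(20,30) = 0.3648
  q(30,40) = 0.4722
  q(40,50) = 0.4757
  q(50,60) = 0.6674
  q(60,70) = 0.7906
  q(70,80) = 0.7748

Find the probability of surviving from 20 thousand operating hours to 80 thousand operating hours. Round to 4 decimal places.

Survival from 20 to 80 is the product of surviving each interval: (1 − 0.3648) × (1 − 0.4722) × (1 − 0.4757) × (1 − 0.6674) × (1 − 0.7906) × (1 − 0.7748).
= 0.6352 × 0.5278 × 0.5243 × 0.3326 × 0.2094 × 0.2252 = 0.002757.

0.0028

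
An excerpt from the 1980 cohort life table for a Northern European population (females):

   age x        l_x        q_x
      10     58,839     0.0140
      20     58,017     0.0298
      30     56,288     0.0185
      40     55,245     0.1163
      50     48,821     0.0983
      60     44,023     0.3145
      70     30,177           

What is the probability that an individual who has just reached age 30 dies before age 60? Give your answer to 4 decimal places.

0.2179

P(die before 60 | alive at 30) = 1 − l_60/l_30 = 1 − 44,023/56,288 = (12,265)/56,288 = 0.217897.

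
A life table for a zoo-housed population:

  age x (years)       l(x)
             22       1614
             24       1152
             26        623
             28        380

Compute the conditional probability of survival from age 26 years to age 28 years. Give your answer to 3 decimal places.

0.610

The conditional survival probability is l(28)/l(26) = 380/623 = 0.609952.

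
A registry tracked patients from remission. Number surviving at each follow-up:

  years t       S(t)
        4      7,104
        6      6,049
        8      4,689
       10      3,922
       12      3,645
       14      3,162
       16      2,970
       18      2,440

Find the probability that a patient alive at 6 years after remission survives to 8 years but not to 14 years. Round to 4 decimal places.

0.2524

This is the probability of reaching 8 but not 14, conditional on being alive at 6: (S(8) − S(14)) / S(6).
= (4,689 − 3,162) / 6,049 = 1,527 / 6,049 = 0.252438.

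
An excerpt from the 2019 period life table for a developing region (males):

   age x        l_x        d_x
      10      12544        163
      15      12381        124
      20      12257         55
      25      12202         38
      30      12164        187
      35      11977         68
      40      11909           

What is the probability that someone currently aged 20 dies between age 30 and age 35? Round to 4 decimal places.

0.0153

We want 10|5q20 = (l_30 − l_35)/l_20.
This is the probability of reaching 30 but not 35, conditional on being alive at 20: (l_30 − l_35) / l_20.
= (12164 − 11977) / 12257 = 187 / 12257 = 0.015257.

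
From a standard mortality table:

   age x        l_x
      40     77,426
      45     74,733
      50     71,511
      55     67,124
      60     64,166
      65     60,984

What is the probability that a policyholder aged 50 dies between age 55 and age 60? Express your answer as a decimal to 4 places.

We want 5|5q50 = (l_55 − l_60)/l_50.
This is the probability of reaching 55 but not 60, conditional on being alive at 50: (l_55 − l_60) / l_50.
= (67,124 − 64,166) / 71,511 = 2,958 / 71,511 = 0.041364.

0.0414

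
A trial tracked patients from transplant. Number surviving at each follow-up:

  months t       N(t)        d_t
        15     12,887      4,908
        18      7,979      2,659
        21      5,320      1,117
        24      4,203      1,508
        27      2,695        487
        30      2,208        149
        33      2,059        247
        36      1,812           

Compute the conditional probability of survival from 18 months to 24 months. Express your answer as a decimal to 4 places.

The conditional survival probability is N(24)/N(18) = 4,203/7,979 = 0.526758.

0.5268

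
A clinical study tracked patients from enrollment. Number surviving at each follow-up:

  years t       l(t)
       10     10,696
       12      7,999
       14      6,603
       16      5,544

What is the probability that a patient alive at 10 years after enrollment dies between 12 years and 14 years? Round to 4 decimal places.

This is the probability of reaching 12 but not 14, conditional on being alive at 10: (l(12) − l(14)) / l(10).
= (7,999 − 6,603) / 10,696 = 1,396 / 10,696 = 0.130516.

0.1305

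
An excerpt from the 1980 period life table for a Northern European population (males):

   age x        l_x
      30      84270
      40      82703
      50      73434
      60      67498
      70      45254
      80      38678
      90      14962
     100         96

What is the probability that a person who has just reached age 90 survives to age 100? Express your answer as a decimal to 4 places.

The conditional survival probability is l_100/l_90 = 96/14962 = 0.006416.

0.0064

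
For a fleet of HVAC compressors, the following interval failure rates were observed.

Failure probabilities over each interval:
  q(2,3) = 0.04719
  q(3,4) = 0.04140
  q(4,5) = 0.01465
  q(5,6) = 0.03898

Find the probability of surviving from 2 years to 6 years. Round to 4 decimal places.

0.8649

The overall survival probability is (1 − 0.04719) × (1 − 0.04140) × (1 − 0.01465) × (1 − 0.03898).
= 0.95281 × 0.95860 × 0.98535 × 0.96102 = 0.864902.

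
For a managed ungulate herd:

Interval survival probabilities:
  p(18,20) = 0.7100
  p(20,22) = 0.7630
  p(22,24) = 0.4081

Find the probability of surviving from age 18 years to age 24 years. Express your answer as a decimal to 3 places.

The overall survival probability is 0.7100 × 0.7630 × 0.4081.
= 0.221080.

0.221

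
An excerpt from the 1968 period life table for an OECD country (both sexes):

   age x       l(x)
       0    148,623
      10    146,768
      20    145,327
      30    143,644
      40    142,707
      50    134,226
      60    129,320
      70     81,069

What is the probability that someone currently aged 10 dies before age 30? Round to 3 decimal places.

0.021

P(die before 30 | alive at 10) = 1 − l(30)/l(10) = 1 − 143,644/146,768 = (3,124)/146,768 = 0.021285.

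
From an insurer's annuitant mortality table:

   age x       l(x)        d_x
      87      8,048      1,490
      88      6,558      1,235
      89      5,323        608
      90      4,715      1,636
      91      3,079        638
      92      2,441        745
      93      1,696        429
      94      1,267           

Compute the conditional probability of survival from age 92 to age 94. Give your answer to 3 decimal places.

0.519

The conditional survival probability is l(94)/l(92) = 1,267/2,441 = 0.519050.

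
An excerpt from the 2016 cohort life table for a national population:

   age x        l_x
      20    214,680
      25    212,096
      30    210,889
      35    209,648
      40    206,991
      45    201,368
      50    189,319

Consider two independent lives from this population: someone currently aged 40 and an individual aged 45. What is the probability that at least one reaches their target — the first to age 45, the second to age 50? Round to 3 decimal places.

p₁ = l_45/l_40 = 201,368/206,991 = 0.972835; p₂ = l_50/l_45 = 189,319/201,368 = 0.940164.
P(at least one) = 1 − (1−p₁)(1−p₂) = 1 − 0.027165 × 0.059836 = 0.998375.

0.998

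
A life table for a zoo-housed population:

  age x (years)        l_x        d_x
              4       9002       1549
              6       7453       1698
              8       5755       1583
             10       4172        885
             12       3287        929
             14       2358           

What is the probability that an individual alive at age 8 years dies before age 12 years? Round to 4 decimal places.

0.4288

P(die before 12 | alive at 8) = 1 − l_12/l_8 = 1 − 3287/5755 = (2468)/5755 = 0.428844.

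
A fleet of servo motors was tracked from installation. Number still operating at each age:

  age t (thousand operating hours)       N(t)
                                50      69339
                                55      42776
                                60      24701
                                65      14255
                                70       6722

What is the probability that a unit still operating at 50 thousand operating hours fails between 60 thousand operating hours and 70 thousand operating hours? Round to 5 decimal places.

This is the probability of reaching 60 but not 70, conditional on being operational at 50: (N(60) − N(70)) / N(50).
= (24701 − 6722) / 69339 = 17979 / 69339 = 0.259291.

0.25929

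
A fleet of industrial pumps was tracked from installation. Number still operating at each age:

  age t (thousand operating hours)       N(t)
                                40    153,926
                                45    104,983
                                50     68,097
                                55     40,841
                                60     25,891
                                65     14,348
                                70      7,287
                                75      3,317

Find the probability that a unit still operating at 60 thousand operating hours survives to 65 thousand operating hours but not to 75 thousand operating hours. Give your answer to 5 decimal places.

0.42606

This is the probability of reaching 65 but not 75, conditional on being operational at 60: (N(65) − N(75)) / N(60).
= (14,348 − 3,317) / 25,891 = 11,031 / 25,891 = 0.426055.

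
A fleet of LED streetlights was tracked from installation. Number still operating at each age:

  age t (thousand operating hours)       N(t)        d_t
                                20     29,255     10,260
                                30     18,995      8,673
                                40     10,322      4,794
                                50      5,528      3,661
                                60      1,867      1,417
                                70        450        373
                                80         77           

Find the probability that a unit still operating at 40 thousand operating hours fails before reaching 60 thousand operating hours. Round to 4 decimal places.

P(fail before 60 | operational at 40) = 1 − N(60)/N(40) = 1 − 1,867/10,322 = (8,455)/10,322 = 0.819124.

0.8191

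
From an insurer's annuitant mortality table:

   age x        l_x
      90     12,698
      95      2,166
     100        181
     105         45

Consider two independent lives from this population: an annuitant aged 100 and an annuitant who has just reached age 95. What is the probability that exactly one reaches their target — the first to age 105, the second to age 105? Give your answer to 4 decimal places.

p₁ = l_105/l_100 = 45/181 = 0.248619; p₂ = l_105/l_95 = 45/2,166 = 0.020776.
P(exactly one) = p₁(1−p₂) + (1−p₁)p₂ = 0.243454 + 0.015611 = 0.259064.

0.2591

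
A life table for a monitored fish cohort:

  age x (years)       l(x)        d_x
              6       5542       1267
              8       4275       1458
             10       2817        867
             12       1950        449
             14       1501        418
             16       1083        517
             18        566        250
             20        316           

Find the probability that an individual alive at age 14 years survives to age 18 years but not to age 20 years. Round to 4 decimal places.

This is the probability of reaching 18 but not 20, conditional on being alive at 14: (l(18) − l(20)) / l(14).
= (566 − 316) / 1501 = 250 / 1501 = 0.166556.

0.1666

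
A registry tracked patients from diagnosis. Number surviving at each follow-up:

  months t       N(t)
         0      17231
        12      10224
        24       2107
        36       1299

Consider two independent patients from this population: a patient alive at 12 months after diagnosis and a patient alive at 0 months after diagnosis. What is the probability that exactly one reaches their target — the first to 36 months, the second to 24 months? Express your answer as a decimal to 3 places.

0.218

p₁ = N(36)/N(12) = 1299/10224 = 0.127054; p₂ = N(24)/N(0) = 2107/17231 = 0.122280.
P(exactly one) = p₁(1−p₂) + (1−p₁)p₂ = 0.111518 + 0.106744 = 0.218262.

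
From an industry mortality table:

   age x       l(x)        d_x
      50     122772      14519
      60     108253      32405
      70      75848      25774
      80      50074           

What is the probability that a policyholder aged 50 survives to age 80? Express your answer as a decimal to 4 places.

0.4079

The conditional survival probability is l(80)/l(50) = 50074/122772 = 0.407862.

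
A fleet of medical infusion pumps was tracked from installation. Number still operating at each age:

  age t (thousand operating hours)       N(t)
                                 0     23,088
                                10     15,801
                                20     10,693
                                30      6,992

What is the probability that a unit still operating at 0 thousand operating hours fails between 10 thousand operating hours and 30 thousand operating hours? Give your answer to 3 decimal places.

This is the probability of reaching 10 but not 30, conditional on being operational at 0: (N(10) − N(30)) / N(0).
= (15,801 − 6,992) / 23,088 = 8,809 / 23,088 = 0.381540.

0.382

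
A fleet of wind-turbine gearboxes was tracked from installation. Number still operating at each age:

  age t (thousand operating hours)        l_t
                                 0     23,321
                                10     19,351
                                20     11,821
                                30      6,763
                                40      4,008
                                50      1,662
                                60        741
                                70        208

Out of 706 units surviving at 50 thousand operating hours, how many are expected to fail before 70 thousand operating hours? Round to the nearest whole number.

The relevant probability is 1 − 208/1,662 = 0.874850.
Expected number = 706 × 0.874850 = 618.

618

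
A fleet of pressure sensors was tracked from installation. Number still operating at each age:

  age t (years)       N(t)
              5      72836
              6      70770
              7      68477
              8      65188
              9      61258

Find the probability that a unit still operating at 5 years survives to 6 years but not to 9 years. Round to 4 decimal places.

0.1306

This is the probability of reaching 6 but not 9, conditional on being operational at 5: (N(6) − N(9)) / N(5).
= (70770 − 61258) / 72836 = 9512 / 72836 = 0.130595.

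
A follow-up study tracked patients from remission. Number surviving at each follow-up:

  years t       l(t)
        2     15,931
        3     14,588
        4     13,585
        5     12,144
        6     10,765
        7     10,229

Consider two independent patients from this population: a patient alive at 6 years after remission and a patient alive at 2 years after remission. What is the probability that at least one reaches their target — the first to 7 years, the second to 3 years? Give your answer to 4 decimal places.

p₁ = l(7)/l(6) = 10,229/10,765 = 0.950209; p₂ = l(3)/l(2) = 14,588/15,931 = 0.915699.
P(at least one) = 1 − (1−p₁)(1−p₂) = 1 − 0.049791 × 0.084301 = 0.995803.

0.9958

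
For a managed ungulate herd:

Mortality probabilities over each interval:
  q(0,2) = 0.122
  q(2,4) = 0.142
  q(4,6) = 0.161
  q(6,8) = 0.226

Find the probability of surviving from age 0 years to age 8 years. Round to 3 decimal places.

Chaining the interval survival probabilities: (1 − 0.122) × (1 − 0.142) × (1 − 0.161) × (1 − 0.226).
= 0.878 × 0.858 × 0.839 × 0.774 = 0.489198.

0.489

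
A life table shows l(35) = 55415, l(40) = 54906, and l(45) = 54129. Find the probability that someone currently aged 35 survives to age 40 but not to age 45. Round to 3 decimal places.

This is the probability of reaching 40 but not 45, conditional on being alive at 35: (l(40) − l(45)) / l(35).
= (54906 − 54129) / 55415 = 777 / 55415 = 0.014021.

0.014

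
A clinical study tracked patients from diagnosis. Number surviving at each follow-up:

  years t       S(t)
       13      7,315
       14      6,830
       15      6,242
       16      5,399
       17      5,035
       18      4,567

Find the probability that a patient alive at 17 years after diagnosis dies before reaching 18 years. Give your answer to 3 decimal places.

P(die before 18 | alive at 17) = 1 − S(18)/S(17) = 1 − 4,567/5,035 = (468)/5,035 = 0.092949.

0.093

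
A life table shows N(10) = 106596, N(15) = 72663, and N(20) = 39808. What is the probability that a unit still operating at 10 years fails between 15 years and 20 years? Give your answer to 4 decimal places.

0.3082

This is the probability of reaching 15 but not 20, conditional on being operational at 10: (N(15) − N(20)) / N(10).
= (72663 − 39808) / 106596 = 32855 / 106596 = 0.308220.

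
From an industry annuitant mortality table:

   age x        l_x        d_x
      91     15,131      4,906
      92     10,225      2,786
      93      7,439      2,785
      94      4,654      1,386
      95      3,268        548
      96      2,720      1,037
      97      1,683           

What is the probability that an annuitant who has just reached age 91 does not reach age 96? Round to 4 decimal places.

0.8202

P(die before 96 | alive at 91) = 1 − l_96/l_91 = 1 − 2,720/15,131 = (12,411)/15,131 = 0.820237.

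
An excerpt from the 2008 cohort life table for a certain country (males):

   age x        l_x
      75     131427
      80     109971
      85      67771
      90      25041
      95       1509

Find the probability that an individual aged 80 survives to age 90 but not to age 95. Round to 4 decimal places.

This is the probability of reaching 90 but not 95, conditional on being alive at 80: (l_90 − l_95) / l_80.
= (25041 − 1509) / 109971 = 23532 / 109971 = 0.213984.

0.2140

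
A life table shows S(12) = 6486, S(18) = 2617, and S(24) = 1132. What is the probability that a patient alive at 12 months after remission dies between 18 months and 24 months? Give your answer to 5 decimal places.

0.22895

This is the probability of reaching 18 but not 24, conditional on being alive at 12: (S(18) − S(24)) / S(12).
= (2617 − 1132) / 6486 = 1485 / 6486 = 0.228955.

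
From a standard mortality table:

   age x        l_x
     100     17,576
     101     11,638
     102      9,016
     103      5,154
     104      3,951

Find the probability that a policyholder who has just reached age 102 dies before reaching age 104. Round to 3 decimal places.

P(die before 104 | alive at 102) = 1 − l_104/l_102 = 1 − 3,951/9,016 = (5,065)/9,016 = 0.561779.

0.562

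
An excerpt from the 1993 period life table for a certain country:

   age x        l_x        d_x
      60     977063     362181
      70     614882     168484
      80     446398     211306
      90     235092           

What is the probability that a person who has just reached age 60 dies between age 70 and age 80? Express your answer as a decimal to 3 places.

0.172

We want 10|10q60 = (l_70 − l_80)/l_60.
This is the probability of reaching 70 but not 80, conditional on being alive at 60: (l_70 − l_80) / l_60.
= (614882 − 446398) / 977063 = 168484 / 977063 = 0.172439.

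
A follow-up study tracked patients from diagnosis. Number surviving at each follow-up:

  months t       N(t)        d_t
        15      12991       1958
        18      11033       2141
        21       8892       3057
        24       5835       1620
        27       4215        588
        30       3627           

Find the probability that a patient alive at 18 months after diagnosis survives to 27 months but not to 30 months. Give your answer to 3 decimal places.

This is the probability of reaching 27 but not 30, conditional on being alive at 18: (N(27) − N(30)) / N(18).
= (4215 − 3627) / 11033 = 588 / 11033 = 0.053295.

0.053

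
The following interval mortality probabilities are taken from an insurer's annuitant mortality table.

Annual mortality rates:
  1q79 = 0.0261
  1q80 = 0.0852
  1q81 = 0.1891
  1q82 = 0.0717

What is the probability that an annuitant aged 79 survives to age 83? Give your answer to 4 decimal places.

0.6707

Survival from 79 to 83 is the product of surviving each interval: (1 − 0.0261) × (1 − 0.0852) × (1 − 0.1891) × (1 − 0.0717).
= 0.9739 × 0.9148 × 0.8109 × 0.9283 = 0.670650.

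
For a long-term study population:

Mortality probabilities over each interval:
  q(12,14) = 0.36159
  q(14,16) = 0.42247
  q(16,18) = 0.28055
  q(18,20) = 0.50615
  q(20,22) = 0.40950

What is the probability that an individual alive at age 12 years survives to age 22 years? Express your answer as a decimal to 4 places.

0.0774

Survival from 12 to 22 is the product of surviving each interval: (1 − 0.36159) × (1 − 0.42247) × (1 − 0.28055) × (1 − 0.50615) × (1 − 0.40950).
= 0.63841 × 0.57753 × 0.71945 × 0.49385 × 0.59050 = 0.077355.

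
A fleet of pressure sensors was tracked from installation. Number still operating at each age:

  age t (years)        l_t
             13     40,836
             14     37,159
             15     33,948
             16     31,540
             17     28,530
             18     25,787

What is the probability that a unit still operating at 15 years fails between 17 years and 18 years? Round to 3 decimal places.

This is the probability of reaching 17 but not 18, conditional on being operational at 15: (l_17 − l_18) / l_15.
= (28,530 − 25,787) / 33,948 = 2,743 / 33,948 = 0.080800.

0.081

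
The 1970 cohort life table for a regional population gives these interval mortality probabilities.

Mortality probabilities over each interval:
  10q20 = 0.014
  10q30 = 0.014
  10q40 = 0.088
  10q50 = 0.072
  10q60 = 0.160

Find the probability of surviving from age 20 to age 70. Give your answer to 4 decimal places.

0.6912

Chaining the interval survival probabilities: (1 − 0.014) × (1 − 0.014) × (1 − 0.088) × (1 − 0.072) × (1 − 0.160).
= 0.986 × 0.986 × 0.912 × 0.928 × 0.840 = 0.691156.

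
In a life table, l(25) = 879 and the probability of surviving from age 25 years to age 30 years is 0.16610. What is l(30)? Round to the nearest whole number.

146

l(30) = l(25) × p = 879 × 0.16610 = 146.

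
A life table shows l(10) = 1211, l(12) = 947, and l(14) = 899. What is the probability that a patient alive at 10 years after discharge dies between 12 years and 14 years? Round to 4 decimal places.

This is the probability of reaching 12 but not 14, conditional on being alive at 10: (l(12) − l(14)) / l(10).
= (947 − 899) / 1211 = 48 / 1211 = 0.039637.

0.0396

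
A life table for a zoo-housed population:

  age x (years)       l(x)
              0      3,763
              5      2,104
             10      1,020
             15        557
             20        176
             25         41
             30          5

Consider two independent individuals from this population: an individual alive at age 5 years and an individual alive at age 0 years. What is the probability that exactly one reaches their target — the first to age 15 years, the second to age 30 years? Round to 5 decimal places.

p₁ = l(15)/l(5) = 557/2,104 = 0.264734; p₂ = l(30)/l(0) = 5/3,763 = 0.001329.
P(exactly one) = p₁(1−p₂) + (1−p₁)p₂ = 0.264382 + 0.000977 = 0.265359.

0.26536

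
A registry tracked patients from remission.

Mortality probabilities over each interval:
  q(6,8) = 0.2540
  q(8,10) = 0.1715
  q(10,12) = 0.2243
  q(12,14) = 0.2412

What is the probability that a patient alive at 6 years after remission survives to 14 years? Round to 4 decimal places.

0.3638

Survival from 6 to 14 is the product of surviving each interval: (1 − 0.2540) × (1 − 0.1715) × (1 − 0.2243) × (1 − 0.2412).
= 0.7460 × 0.8285 × 0.7757 × 0.7588 = 0.363791.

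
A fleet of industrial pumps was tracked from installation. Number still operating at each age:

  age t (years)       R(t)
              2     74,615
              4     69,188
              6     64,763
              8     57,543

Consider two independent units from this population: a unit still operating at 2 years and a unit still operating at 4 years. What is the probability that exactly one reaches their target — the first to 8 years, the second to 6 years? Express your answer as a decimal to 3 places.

0.263

p₁ = R(8)/R(2) = 57,543/74,615 = 0.771199; p₂ = R(6)/R(4) = 64,763/69,188 = 0.936044.
P(exactly one) = p₁(1−p₂) + (1−p₁)p₂ = 0.049323 + 0.214168 = 0.263491.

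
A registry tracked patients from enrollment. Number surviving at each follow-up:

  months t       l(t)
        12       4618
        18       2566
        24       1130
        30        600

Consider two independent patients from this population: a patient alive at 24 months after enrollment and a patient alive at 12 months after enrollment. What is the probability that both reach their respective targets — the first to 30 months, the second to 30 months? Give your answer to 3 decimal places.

p₁ = l(30)/l(24) = 600/1130 = 0.530973; p₂ = l(30)/l(12) = 600/4618 = 0.129926.
P(both) = p₁ × p₂ = 0.530973 × 0.129926 = 0.068987.

0.069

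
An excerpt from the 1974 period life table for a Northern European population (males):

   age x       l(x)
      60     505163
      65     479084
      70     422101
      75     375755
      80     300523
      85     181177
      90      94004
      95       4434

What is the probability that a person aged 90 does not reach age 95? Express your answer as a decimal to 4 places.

P(die before 95 | alive at 90) = 1 − l(95)/l(90) = 1 − 4434/94004 = (89570)/94004 = 0.952832.

0.9528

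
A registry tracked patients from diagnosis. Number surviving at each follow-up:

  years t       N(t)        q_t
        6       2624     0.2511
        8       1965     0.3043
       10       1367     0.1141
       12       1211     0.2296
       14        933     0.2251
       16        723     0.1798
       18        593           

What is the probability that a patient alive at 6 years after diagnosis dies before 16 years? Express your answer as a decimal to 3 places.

P(die before 16 | alive at 6) = 1 − N(16)/N(6) = 1 − 723/2624 = (1901)/2624 = 0.724466.

0.724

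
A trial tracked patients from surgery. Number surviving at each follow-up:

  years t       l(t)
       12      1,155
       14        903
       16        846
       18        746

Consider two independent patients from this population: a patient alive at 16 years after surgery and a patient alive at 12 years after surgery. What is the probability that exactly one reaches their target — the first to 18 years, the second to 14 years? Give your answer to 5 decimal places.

p₁ = l(18)/l(16) = 746/846 = 0.881797; p₂ = l(14)/l(12) = 903/1,155 = 0.781818.
P(exactly one) = p₁(1−p₂) + (1−p₁)p₂ = 0.192392 + 0.092413 = 0.284805.

0.28481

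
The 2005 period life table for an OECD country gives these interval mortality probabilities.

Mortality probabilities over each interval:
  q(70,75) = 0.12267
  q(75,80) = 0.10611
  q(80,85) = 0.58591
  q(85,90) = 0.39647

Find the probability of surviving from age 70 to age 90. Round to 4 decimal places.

Survival from 70 to 90 is the product of surviving each interval: (1 − 0.12267) × (1 − 0.10611) × (1 − 0.58591) × (1 − 0.39647).
= 0.87733 × 0.89389 × 0.41409 × 0.60353 = 0.195993.

0.1960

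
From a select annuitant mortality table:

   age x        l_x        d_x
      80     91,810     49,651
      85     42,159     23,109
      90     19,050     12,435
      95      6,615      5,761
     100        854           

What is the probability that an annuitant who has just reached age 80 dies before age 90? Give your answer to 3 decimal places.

P(die before 90 | alive at 80) = 1 − l_90/l_80 = 1 − 19,050/91,810 = (72,760)/91,810 = 0.792506.

0.793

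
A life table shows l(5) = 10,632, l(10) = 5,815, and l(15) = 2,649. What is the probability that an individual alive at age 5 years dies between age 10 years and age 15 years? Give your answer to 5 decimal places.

This is the probability of reaching 10 but not 15, conditional on being alive at 5: (l(10) − l(15)) / l(5).
= (5,815 − 2,649) / 10,632 = 3,166 / 10,632 = 0.297780.

0.29778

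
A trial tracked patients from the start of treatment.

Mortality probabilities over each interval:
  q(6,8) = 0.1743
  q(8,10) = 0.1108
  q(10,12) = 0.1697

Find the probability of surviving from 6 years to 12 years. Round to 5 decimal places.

Chaining the interval survival probabilities: (1 − 0.1743) × (1 − 0.1108) × (1 − 0.1697).
= 0.8257 × 0.8892 × 0.8303 = 0.609617.

0.60962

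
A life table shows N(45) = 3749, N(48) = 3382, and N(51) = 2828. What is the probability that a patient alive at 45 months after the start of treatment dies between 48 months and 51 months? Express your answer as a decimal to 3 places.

0.148

This is the probability of reaching 48 but not 51, conditional on being alive at 45: (N(48) − N(51)) / N(45).
= (3382 − 2828) / 3749 = 554 / 3749 = 0.147773.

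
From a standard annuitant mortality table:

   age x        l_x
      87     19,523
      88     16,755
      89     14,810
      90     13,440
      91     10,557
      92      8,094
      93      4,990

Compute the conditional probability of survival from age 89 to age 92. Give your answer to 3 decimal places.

The conditional survival probability is l_92/l_89 = 8,094/14,810 = 0.546523.

0.547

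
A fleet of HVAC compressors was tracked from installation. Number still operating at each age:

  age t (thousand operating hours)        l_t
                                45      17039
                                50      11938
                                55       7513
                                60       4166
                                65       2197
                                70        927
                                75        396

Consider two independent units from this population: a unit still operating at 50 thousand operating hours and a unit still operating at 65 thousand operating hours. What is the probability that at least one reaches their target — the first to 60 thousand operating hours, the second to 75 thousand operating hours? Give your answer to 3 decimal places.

p₁ = l_60/l_50 = 4166/11938 = 0.348970; p₂ = l_75/l_65 = 396/2197 = 0.180246.
P(at least one) = 1 − (1−p₁)(1−p₂) = 1 − 0.651030 × 0.819754 = 0.466316.

0.466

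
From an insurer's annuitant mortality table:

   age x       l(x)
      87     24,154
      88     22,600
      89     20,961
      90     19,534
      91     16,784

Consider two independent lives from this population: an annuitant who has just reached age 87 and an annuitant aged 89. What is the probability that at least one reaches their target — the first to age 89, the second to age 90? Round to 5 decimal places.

0.99100

p₁ = l(89)/l(87) = 20,961/24,154 = 0.867807; p₂ = l(90)/l(89) = 19,534/20,961 = 0.931921.
P(at least one) = 1 − (1−p₁)(1−p₂) = 1 − 0.132193 × 0.068079 = 0.991000.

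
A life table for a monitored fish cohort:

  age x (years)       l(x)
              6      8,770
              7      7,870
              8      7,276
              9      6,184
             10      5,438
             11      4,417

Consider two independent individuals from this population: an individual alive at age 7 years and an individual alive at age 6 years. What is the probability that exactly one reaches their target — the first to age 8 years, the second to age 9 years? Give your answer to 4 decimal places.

0.3258

p₁ = l(8)/l(7) = 7,276/7,870 = 0.924524; p₂ = l(9)/l(6) = 6,184/8,770 = 0.705131.
P(exactly one) = p₁(1−p₂) + (1−p₁)p₂ = 0.272613 + 0.053220 = 0.325834.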